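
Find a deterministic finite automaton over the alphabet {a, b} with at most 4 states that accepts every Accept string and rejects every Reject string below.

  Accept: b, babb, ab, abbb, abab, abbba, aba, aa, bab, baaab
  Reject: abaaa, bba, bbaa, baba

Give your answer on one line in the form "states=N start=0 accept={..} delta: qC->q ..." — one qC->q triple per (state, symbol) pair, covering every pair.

states=4 start=0 accept={0,1,2} delta: 0a->0 0b->1 1a->2 1b->3 2a->3 2b->2 3a->3 3b->0

Fold the examples into a partial DFA from state 0: repeatedly fix the first undefined (state, symbol) met by the shortest-then-alphabetical prefix, trying targets in increasing order and rejecting any under which an Accept and a Reject string meet in one state with the same remainder; add a state when all current targets are rejected. Accepting states are where Accept strings end.
a: 0a undefined. 0a->0: ok.
b: 0b undefined. 0b->0: no, b/abaaa meet in 0. Open state 1: 0b->1.
ba: 1a undefined. 1a->0: no, aba/abaaa meet in 0. 1a->1: no, b/abaaa meet in 1. Open state 2: 1a->2.
bb: 1b undefined. 1b->0: no, aa/bba meet in 0. 1b->1: no, abbba/bba meet in 2. 1b->2: no, abbba/baba meet in 2 with "ba" left. Open state 3: 1b->3.
baa: 2a undefined. 2a->0: no, aa/abaaa meet in 0. 2a->1: no, aba/abaaa meet in 2. 2a->2: no, aba/abaaa meet in 2. 2a->3: ok.
bab: 2b undefined. 2b->0: no, abab/baba meet in 0. 2b->1: no, aba/baba meet in 2. 2b->2: ok.
bba: 3a undefined. 3a->0: no, aa/abaaa meet in 0. 3a->1: no, b/abaaa meet in 1. 3a->2: no, babb/abaaa meet in 2. 3a->3: ok.
abbb: 3b undefined. 3b->0: ok.
All examples now run through 4 states with every (state, symbol) defined. Accept strings end in {0,1,2}, Reject strings end in {3}; accept={0,1,2}.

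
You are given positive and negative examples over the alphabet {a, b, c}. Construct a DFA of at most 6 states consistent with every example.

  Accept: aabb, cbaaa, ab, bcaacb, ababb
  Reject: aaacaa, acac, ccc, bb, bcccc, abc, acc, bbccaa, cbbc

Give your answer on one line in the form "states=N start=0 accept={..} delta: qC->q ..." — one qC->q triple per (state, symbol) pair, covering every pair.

Fold the examples into a partial DFA from state 0: repeatedly fix the first undefined (state, symbol) met by the shortest-then-alphabetical prefix, trying targets in increasing order and rejecting any under which an Accept and a Reject string meet in one state with the same remainder; add a state when all current targets are rejected. Accepting states are where Accept strings end.
a: 0a undefined. 0a->0: no, aabb/bb meet in 0 with "bb" left. Open state 1: 0a->1.
b: 0b undefined. 0b->0: ok.
c: 0c undefined. 0c->0: ok.
aa: 1a undefined. 1a->0: no, aabb/ccc meet in 0. 1a->1: no, cbaaa/bbccaa meet in 1. Open state 2: 1a->2.
ab: 1b undefined. 1b->0: no, ab/ccc meet in 0. 1b->1: ok.
ac: 1c undefined. 1c->0: ok.
aaa: 2a undefined. 2a->0: no, cbaaa/acac meet in 0. 2a->1: ok.
aab: 2b undefined. 2b->0: no, aabb/acac meet in 0. 2b->1: ok.
bcaac: 2c undefined. 2c->0: no, bcaacb/acac meet in 0. 2c->1: ok.
All examples now run through 3 states with every (state, symbol) defined. Accept strings end in {1}, Reject strings end in {0,2}; accept={1}.

states=3 start=0 accept={1} delta: 0a->1 0b->0 0c->0 1a->2 1b->1 1c->0 2a->1 2b->1 2c->1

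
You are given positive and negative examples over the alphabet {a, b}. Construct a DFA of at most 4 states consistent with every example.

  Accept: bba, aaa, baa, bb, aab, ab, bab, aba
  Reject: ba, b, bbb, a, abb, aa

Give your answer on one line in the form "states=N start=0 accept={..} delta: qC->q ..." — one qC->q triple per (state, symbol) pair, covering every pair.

states=4 start=0 accept={0,3} delta: 0a->1 0b->1 1a->2 1b->3 2a->0 2b->0 3a->0 3b->1

Grow the machine one transition at a time. Run the examples from 0; the earliest place one falls off (shortest prefix, ties alphabetical) gets sent to the lowest-numbered state that keeps every Accept/Reject pair distinguishable — a pair clashes when both reach the same state with identical unread suffix — and to a fresh state only if none does.
a: 0a undefined. 0a->0: no, aaa/a meet in 0. Open state 1: 0a->1.
b: 0b undefined. 0b->0: no, bba/ba meet in 1. 0b->1: ok.
aa: 1a undefined. 1a->0: no, aaa/b meet in 1. 1a->1: no, aaa/ba meet in 1. Open state 2: 1a->2.
ab: 1b undefined. 1b->0: no, bba/b meet in 1. 1b->1: no, bba/ba meet in 2. 1b->2: no, bb/ba meet in 2. Open state 3: 1b->3.
aaa: 2a undefined. 2a->0: ok.
aab: 2b undefined. 2b->0: ok.
aba: 3a undefined. 3a->0: ok.
abb: 3b undefined. 3b->0: no, bba/bbb meet in 0. 3b->1: ok.
All examples now run through 4 states with every (state, symbol) defined. Accept strings end in {0,3}, Reject strings end in {1,2}; accept={0,3}.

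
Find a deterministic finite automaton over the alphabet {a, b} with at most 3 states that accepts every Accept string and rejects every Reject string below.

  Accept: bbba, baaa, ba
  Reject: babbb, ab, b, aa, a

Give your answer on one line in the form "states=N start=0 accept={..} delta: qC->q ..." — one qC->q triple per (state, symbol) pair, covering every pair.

states=3 start=0 accept={2} delta: 0a->0 0b->1 1a->2 1b->0 2a->1 2b->0

Grow the machine one transition at a time. Run the examples from 0; the earliest place one falls off (shortest prefix, ties alphabetical) gets sent to the lowest-numbered state that keeps every Accept/Reject pair distinguishable — a pair clashes when both reach the same state with identical unread suffix — and to a fresh state only if none does.
a: 0a undefined. 0a->0: ok.
b: 0b undefined. 0b->0: no, bbba/babbb meet in 0. Open state 1: 0b->1.
ba: 1a undefined. 1a->0: no, baaa/aa meet in 0. 1a->1: no, baaa/ab meet in 1. Open state 2: 1a->2.
bb: 1b undefined. 1b->0: ok.
baa: 2a undefined. 2a->0: no, baaa/aa meet in 0. 2a->1: ok.
bab: 2b undefined. 2b->0: ok.
All examples now run through 3 states with every (state, symbol) defined. Accept strings end in {2}, Reject strings end in {0,1}; accept={2}.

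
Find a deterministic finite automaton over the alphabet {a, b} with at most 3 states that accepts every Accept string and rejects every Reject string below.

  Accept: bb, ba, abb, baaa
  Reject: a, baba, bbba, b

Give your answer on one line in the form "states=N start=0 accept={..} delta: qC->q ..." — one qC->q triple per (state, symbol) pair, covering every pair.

Fold the examples into a partial DFA from state 0: repeatedly fix the first undefined (state, symbol) met by the shortest-then-alphabetical prefix, trying targets in increasing order and rejecting any under which an Accept and a Reject string meet in one state with the same remainder; add a state when all current targets are rejected. Accepting states are where Accept strings end.
a: 0a undefined. 0a->0: ok.
b: 0b undefined. 0b->0: no, bb/a meet in 0. Open state 1: 0b->1.
ba: 1a undefined. 1a->0: no, ba/a meet in 0. 1a->1: no, ba/b meet in 1. Open state 2: 1a->2.
bb: 1b undefined. 1b->0: no, bb/a meet in 0. 1b->1: no, bb/b meet in 1. 1b->2: ok.
baa: 2a undefined. 2a->0: no, baaa/a meet in 0. 2a->1: ok.
bab: 2b undefined. 2b->0: ok.
All examples now run through 3 states with every (state, symbol) defined. Accept strings end in {2}, Reject strings end in {0,1}; accept={2}.

states=3 start=0 accept={2} delta: 0a->0 0b->1 1a->2 1b->2 2a->1 2b->0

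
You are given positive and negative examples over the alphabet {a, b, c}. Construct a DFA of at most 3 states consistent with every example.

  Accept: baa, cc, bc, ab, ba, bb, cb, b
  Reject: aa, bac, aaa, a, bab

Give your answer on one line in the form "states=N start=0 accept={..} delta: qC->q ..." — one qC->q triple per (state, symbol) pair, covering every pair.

states=3 start=0 accept={1,2} delta: 0a->0 0b->1 0c->1 1a->2 1b->1 1c->1 2a->1 2b->0 2c->0

State merging on the prefix tree: take the shortest (then alphabetical) example prefix whose next move is undefined and point that move at state 0, else 1, else 2, ...; a target is out if some Accept/Reject pair would then sit in one state with the same input left (inseparable). If every existing state is out, open a new one.
a: 0a undefined. 0a->0: ok.
b: 0b undefined. 0b->0: no, baa/aa meet in 0. Open state 1: 0b->1.
c: 0c undefined. 0c->0: no, cc/aa meet in 0. 0c->1: ok.
ba: 1a undefined. 1a->0: no, baa/aa meet in 0. 1a->1: no, cc/bac meet in 1 with "c" left. Open state 2: 1a->2.
bb: 1b undefined. 1b->0: no, bb/aa meet in 0. 1b->1: ok.
bc: 1c undefined. 1c->0: no, cc/aa meet in 0. 1c->1: ok.
baa: 2a undefined. 2a->0: no, baa/aa meet in 0. 2a->1: ok.
bab: 2b undefined. 2b->0: ok.
bac: 2c undefined. 2c->0: ok.
All examples now run through 3 states with every (state, symbol) defined. Accept strings end in {1,2}, Reject strings end in {0}; accept={1,2}.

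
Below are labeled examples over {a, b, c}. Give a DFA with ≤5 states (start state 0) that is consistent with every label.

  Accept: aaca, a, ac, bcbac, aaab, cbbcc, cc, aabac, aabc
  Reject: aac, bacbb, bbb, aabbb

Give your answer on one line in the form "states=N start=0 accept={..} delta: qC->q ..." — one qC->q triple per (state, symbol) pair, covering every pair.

Grow the machine one transition at a time. Run the examples from 0; the earliest place one falls off (shortest prefix, ties alphabetical) gets sent to the lowest-numbered state that keeps every Accept/Reject pair distinguishable — a pair clashes when both reach the same state with identical unread suffix — and to a fresh state only if none does.
a: 0a undefined. 0a->0: no, ac/aac meet in 0 with "c" left. Open state 1: 0a->1.
b: 0b undefined. 0b->0: ok.
c: 0c undefined. 0c->0: no, cbbcc/bbb meet in 0. 0c->1: ok.
aa: 1a undefined. 1a->0: no, aaca/bbb meet in 0. 1a->1: no, ac/aac meet in 1 with "c" left. Open state 2: 1a->2.
ac: 1c undefined. 1c->0: no, ac/bacbb meet in 0. 1c->1: ok.
cb: 1b undefined. 1b->0: ok.
aaa: 2a undefined. 2a->0: no, aaab/bacbb meet in 0. 2a->1: no, aaab/bacbb meet in 0. 2a->2: ok.
aab: 2b undefined. 2b->0: no, aaab/bacbb meet in 0. 2b->1: no, aabac/aac meet in 2 with "c" left. 2b->2: no, aaab/aabbb meet in 2. Open state 3: 2b->3.
aac: 2c undefined. 2c->0: ok.
aaba: 3a undefined. 3a->0: ok.
aabb: 3b undefined. 3b->0: ok.
aabc: 3c undefined. 3c->0: no, aabc/aac meet in 0. 3c->1: ok.
All examples now run through 4 states with every (state, symbol) defined. Accept strings end in {1,3}, Reject strings end in {0}; accept={1,3}.

states=4 start=0 accept={1,3} delta: 0a->1 0b->0 0c->1 1a->2 1b->0 1c->1 2a->2 2b->3 2c->0 3a->0 3b->0 3c->1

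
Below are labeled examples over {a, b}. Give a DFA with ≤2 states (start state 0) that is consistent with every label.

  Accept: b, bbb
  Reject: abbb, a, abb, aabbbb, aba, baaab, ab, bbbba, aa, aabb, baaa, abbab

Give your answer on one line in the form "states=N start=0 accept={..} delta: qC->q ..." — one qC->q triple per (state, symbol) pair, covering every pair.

states=2 start=0 accept={0} delta: 0a->1 0b->0 1a->1 1b->1

State merging on the prefix tree: take the shortest (then alphabetical) example prefix whose next move is undefined and point that move at state 0, else 1, else 2, ...; a target is out if some Accept/Reject pair would then sit in one state with the same input left (inseparable). If every existing state is out, open a new one.
a: 0a undefined. 0a->0: no, b/ab meet in 0 with "b" left. Open state 1: 0a->1.
b: 0b undefined. 0b->0: ok.
aa: 1a undefined. 1a->0: no, b/aabbbb meet in 0. 1a->1: ok.
ab: 1b undefined. 1b->0: no, b/abbb meet in 0. 1b->1: ok.
All examples now run through 2 states with every (state, symbol) defined. Accept strings end in {0}, Reject strings end in {1}; accept={0}.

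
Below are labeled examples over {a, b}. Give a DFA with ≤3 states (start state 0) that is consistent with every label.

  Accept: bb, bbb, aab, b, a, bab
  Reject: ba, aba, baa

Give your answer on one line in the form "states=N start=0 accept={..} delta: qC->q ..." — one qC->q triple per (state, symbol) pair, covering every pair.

states=3 start=0 accept={0,1} delta: 0a->0 0b->1 1a->2 1b->0 2a->2 2b->0

Grow the machine one transition at a time. Run the examples from 0; the earliest place one falls off (shortest prefix, ties alphabetical) gets sent to the lowest-numbered state that keeps every Accept/Reject pair distinguishable — a pair clashes when both reach the same state with identical unread suffix — and to a fresh state only if none does.
a: 0a undefined. 0a->0: ok.
b: 0b undefined. 0b->0: no, bb/ba meet in 0. Open state 1: 0b->1.
ba: 1a undefined. 1a->0: no, a/ba meet in 0. 1a->1: no, aab/ba meet in 1. Open state 2: 1a->2.
bb: 1b undefined. 1b->0: ok.
baa: 2a undefined. 2a->0: no, bb/baa meet in 0. 2a->1: no, bbb/baa meet in 1. 2a->2: ok.
bab: 2b undefined. 2b->0: ok.
All examples now run through 3 states with every (state, symbol) defined. Accept strings end in {0,1}, Reject strings end in {2}; accept={0,1}.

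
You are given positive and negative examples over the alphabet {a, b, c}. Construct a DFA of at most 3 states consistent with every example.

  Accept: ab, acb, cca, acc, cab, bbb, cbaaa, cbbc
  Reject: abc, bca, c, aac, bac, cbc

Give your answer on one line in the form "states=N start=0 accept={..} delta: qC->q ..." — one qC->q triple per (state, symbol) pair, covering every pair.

states=3 start=0 accept={0,2} delta: 0a->0 0b->0 0c->1 1a->1 1b->2 1c->0 2a->0 2b->1 2c->1

State merging on the prefix tree: take the shortest (then alphabetical) example prefix whose next move is undefined and point that move at state 0, else 1, else 2, ...; a target is out if some Accept/Reject pair would then sit in one state with the same input left (inseparable). If every existing state is out, open a new one.
a: 0a undefined. 0a->0: ok.
b: 0b undefined. 0b->0: ok.
c: 0c undefined. 0c->0: no, ab/abc meet in 0. Open state 1: 0c->1.
ca: 1a undefined. 1a->0: no, ab/bca meet in 0. 1a->1: ok.
cb: 1b undefined. 1b->0: no, cbbc/abc meet in 1. 1b->1: no, acb/abc meet in 1. Open state 2: 1b->2.
cc: 1c undefined. 1c->0: ok.
cba: 2a undefined. 2a->0: ok.
cbb: 2b undefined. 2b->0: no, cbbc/abc meet in 1. 2b->1: ok.
cbc: 2c undefined. 2c->0: no, ab/cbc meet in 0. 2c->1: ok.
All examples now run through 3 states with every (state, symbol) defined. Accept strings end in {0,2}, Reject strings end in {1}; accept={0,2}.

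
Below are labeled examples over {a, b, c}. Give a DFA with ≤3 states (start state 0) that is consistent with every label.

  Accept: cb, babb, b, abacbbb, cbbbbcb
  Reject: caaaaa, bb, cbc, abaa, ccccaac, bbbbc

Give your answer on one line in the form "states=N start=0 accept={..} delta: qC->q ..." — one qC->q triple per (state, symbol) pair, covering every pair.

states=3 start=0 accept={1} delta: 0a->0 0b->1 0c->0 1a->2 1b->0 1c->0 2a->0 2b->0 2c->0

Grow the machine one transition at a time. Run the examples from 0; the earliest place one falls off (shortest prefix, ties alphabetical) gets sent to the lowest-numbered state that keeps every Accept/Reject pair distinguishable — a pair clashes when both reach the same state with identical unread suffix — and to a fresh state only if none does.
a: 0a undefined. 0a->0: ok.
b: 0b undefined. 0b->0: no, babb/bb meet in 0. Open state 1: 0b->1.
c: 0c undefined. 0c->0: ok.
ba: 1a undefined. 1a->0: no, babb/bb meet in 1 with "b" left. 1a->1: no, cb/abaa meet in 1. Open state 2: 1a->2.
bb: 1b undefined. 1b->0: ok.
bab: 2b undefined. 2b->0: ok.
cbc: 1c undefined. 1c->0: ok.
abaa: 2a undefined. 2a->0: ok.
abac: 2c undefined. 2c->0: ok.
All examples now run through 3 states with every (state, symbol) defined. Accept strings end in {1}, Reject strings end in {0}; accept={1}.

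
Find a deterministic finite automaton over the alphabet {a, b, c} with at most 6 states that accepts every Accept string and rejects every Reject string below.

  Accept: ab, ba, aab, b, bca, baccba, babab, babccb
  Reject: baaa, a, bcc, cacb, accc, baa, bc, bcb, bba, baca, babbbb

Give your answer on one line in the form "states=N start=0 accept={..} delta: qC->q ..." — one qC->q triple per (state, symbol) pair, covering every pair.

states=5 start=0 accept={1,2} delta: 0a->0 0b->1 0c->1 1a->2 1b->0 1c->3 2a->0 2b->1 2c->4 3a->1 3b->0 3c->0 4a->0 4b->0 4c->0

Grow the machine one transition at a time. Run the examples from 0; the earliest place one falls off (shortest prefix, ties alphabetical) gets sent to the lowest-numbered state that keeps every Accept/Reject pair distinguishable — a pair clashes when both reach the same state with identical unread suffix — and to a fresh state only if none does.
a: 0a undefined. 0a->0: ok.
b: 0b undefined. 0b->0: no, ab/baaa meet in 0. Open state 1: 0b->1.
c: 0c undefined. 0c->0: no, ab/cacb meet in 1. 0c->1: ok.
ba: 1a undefined. 1a->0: no, ba/baaa meet in 0. 1a->1: no, ab/baaa meet in 1. Open state 2: 1a->2.
bb: 1b undefined. 1b->0: ok.
bc: 1c undefined. 1c->0: no, ab/bcc meet in 1. 1c->1: no, ab/bcc meet in 1. 1c->2: no, ba/bc meet in 2. Open state 3: 1c->3.
baa: 2a undefined. 2a->0: ok.
bab: 2b undefined. 2b->0: no, ab/babbbb meet in 1. 2b->1: ok.
bac: 2c undefined. 2c->0: no, ab/cacb meet in 1. 2c->1: no, ba/baca meet in 2. 2c->2: no, ab/cacb meet in 1. 2c->3: no, bca/baca meet in 3 with "a" left. Open state 4: 2c->4.
bca: 3a undefined. 3a->0: no, bca/baaa meet in 0. 3a->1: ok.
bcb: 3b undefined. 3b->0: ok.
bcc: 3c undefined. 3c->0: ok.
baca: 4a undefined. 4a->0: ok.
bacc: 4c undefined. 4c->0: ok.
cacb: 4b undefined. 4b->0: ok.
All examples now run through 5 states with every (state, symbol) defined. Accept strings end in {1,2}, Reject strings end in {0,3}; accept={1,2}.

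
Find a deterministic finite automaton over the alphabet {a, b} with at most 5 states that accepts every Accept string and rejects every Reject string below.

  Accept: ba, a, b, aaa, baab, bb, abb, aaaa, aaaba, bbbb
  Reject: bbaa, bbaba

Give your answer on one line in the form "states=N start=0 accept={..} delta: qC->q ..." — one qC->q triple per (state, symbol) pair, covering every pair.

states=4 start=0 accept={0,1,2} delta: 0a->0 0b->1 1a->0 1b->2 2a->3 2b->0 3a->3 3b->2

Grow the machine one transition at a time. Run the examples from 0; the earliest place one falls off (shortest prefix, ties alphabetical) gets sent to the lowest-numbered state that keeps every Accept/Reject pair distinguishable — a pair clashes when both reach the same state with identical unread suffix — and to a fresh state only if none does.
a: 0a undefined. 0a->0: ok.
b: 0b undefined. 0b->0: no, ba/bbaa meet in 0. Open state 1: 0b->1.
ba: 1a undefined. 1a->0: ok.
bb: 1b undefined. 1b->0: no, ba/bbaa meet in 0. 1b->1: no, ba/bbaa meet in 0. Open state 2: 1b->2.
bba: 2a undefined. 2a->0: no, ba/bbaa meet in 0. 2a->1: no, ba/bbaa meet in 0. 2a->2: no, bb/bbaa meet in 2. Open state 3: 2a->3.
bbb: 2b undefined. 2b->0: ok.
bbaa: 3a undefined. 3a->0: no, ba/bbaa meet in 0. 3a->1: no, b/bbaa meet in 1. 3a->2: no, bb/bbaa meet in 2. 3a->3: ok.
bbab: 3b undefined. 3b->0: no, ba/bbaba meet in 0. 3b->1: no, ba/bbaba meet in 0. 3b->2: ok.
All examples now run through 4 states with every (state, symbol) defined. Accept strings end in {0,1,2}, Reject strings end in {3}; accept={0,1,2}.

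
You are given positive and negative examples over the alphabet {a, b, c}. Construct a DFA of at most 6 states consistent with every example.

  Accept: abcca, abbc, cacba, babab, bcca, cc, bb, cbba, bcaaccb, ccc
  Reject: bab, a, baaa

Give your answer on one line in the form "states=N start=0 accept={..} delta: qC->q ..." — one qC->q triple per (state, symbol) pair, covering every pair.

states=3 start=0 accept={1,2} delta: 0a->0 0b->1 0c->1 1a->2 1b->1 1c->1 2a->0 2b->0 2c->0

Fold the examples into a partial DFA from state 0: repeatedly fix the first undefined (state, symbol) met by the shortest-then-alphabetical prefix, trying targets in increasing order and rejecting any under which an Accept and a Reject string meet in one state with the same remainder; add a state when all current targets are rejected. Accepting states are where Accept strings end.
a: 0a undefined. 0a->0: ok.
b: 0b undefined. 0b->0: no, babab/bab meet in 0. Open state 1: 0b->1.
c: 0c undefined. 0c->0: no, cc/a meet in 0. 0c->1: ok.
ba: 1a undefined. 1a->0: no, babab/bab meet in 1. 1a->1: no, bb/bab meet in 1 with "b" left. Open state 2: 1a->2.
bb: 1b undefined. 1b->0: no, bb/a meet in 0. 1b->1: ok.
bc: 1c undefined. 1c->0: no, abbc/a meet in 0. 1c->1: ok.
baa: 2a undefined. 2a->0: ok.
bab: 2b undefined. 2b->0: ok.
cac: 2c undefined. 2c->0: ok.
All examples now run through 3 states with every (state, symbol) defined. Accept strings end in {1,2}, Reject strings end in {0}; accept={1,2}.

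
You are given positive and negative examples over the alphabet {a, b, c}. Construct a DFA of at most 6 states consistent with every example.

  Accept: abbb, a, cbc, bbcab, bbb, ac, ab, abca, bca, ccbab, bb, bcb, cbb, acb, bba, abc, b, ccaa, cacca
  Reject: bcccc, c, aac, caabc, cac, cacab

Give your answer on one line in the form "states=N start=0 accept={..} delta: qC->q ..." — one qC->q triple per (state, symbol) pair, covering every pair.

states=5 start=0 accept={0,1,3} delta: 0a->1 0b->0 0c->2 1a->0 1b->1 1c->0 2a->3 2b->1 2c->1 3a->0 3b->0 3c->4 4a->4 4b->2 4c->0

State merging on the prefix tree: take the shortest (then alphabetical) example prefix whose next move is undefined and point that move at state 0, else 1, else 2, ...; a target is out if some Accept/Reject pair would then sit in one state with the same input left (inseparable). If every existing state is out, open a new one.
a: 0a undefined. 0a->0: no, ac/c meet in 0 with "c" left. Open state 1: 0a->1.
b: 0b undefined. 0b->0: ok.
c: 0c undefined. 0c->0: no, cbc/bcccc meet in 0. 0c->1: no, a/c meet in 1. Open state 2: 0c->2.
aa: 1a undefined. 1a->0: ok.
ab: 1b undefined. 1b->0: no, abc/c meet in 2. 1b->1: ok.
ac: 1c undefined. 1c->0: ok.
ca: 2a undefined. 2a->0: no, bbcab/caabc meet in 0. 2a->1: no, abbb/cacab meet in 1. 2a->2: no, cbc/caabc meet in 2 with "bc" left. Open state 3: 2a->3.
cb: 2b undefined. 2b->0: no, cbc/c meet in 2. 2b->1: ok.
cc: 2c undefined. 2c->0: no, cbc/bcccc meet in 0. 2c->1: ok.
caa: 3a undefined. 3a->0: ok.
cac: 3c undefined. 3c->0: no, abbb/cacab meet in 1. 3c->1: no, abbb/cac meet in 1. 3c->2: no, bbcab/cacab meet in 3 with "b" left. 3c->3: no, cbc/cacab meet in 0. Open state 4: 3c->4.
caca: 4a undefined. 4a->0: no, cbc/cacab meet in 0. 4a->1: no, abbb/cacab meet in 1. 4a->2: no, abbb/cacab meet in 1. 4a->3: no, bbcab/cacab meet in 3 with "b" left. 4a->4: ok.
cacc: 4c undefined. 4c->0: ok.
bbcab: 3b undefined. 3b->0: ok.
cacab: 4b undefined. 4b->0: no, cbc/cacab meet in 0. 4b->1: no, abbb/cacab meet in 1. 4b->2: ok.
All examples now run through 5 states with every (state, symbol) defined. Accept strings end in {0,1,3}, Reject strings end in {2,4}; accept={0,1,3}.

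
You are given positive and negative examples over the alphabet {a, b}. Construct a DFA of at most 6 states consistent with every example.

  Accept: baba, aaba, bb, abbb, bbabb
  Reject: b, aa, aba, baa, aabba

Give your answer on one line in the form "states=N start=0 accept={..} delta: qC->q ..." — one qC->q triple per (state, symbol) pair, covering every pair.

Grow the machine one transition at a time. Run the examples from 0; the earliest place one falls off (shortest prefix, ties alphabetical) gets sent to the lowest-numbered state that keeps every Accept/Reject pair distinguishable — a pair clashes when both reach the same state with identical unread suffix — and to a fresh state only if none does.
a: 0a undefined. 0a->0: no, aaba/aba meet in 0 with "ba" left. Open state 1: 0a->1.
b: 0b undefined. 0b->0: no, baba/aba meet in 1 with "ba" left. 0b->1: ok.
aa: 1a undefined. 1a->0: no, baba/aa meet in 0. 1a->1: no, baba/aba meet in 1 with "ba" left. Open state 2: 1a->2.
ab: 1b undefined. 1b->0: no, bbabb/b meet in 1. 1b->1: no, bb/b meet in 1. 1b->2: no, bb/aa meet in 2. Open state 3: 1b->3.
aab: 2b undefined. 2b->0: no, baba/b meet in 1. 2b->1: no, baba/aa meet in 2. 2b->2: no, baba/baa meet in 2 with "a" left. 2b->3: no, baba/aba meet in 3 with "a" left. Open state 4: 2b->4.
aba: 3a undefined. 3a->0: ok.
abb: 3b undefined. 3b->0: no, abbb/b meet in 1. 3b->1: ok.
baa: 2a undefined. 2a->0: ok.
aaba: 4a undefined. 4a->0: no, baba/aba meet in 0. 4a->1: no, baba/b meet in 1. 4a->2: no, baba/aa meet in 2. 4a->3: ok.
aabb: 4b undefined. 4b->0: ok.
All examples now run through 5 states with every (state, symbol) defined. Accept strings end in {3}, Reject strings end in {0,1,2}; accept={3}.

states=5 start=0 accept={3} delta: 0a->1 0b->1 1a->2 1b->3 2a->0 2b->4 3a->0 3b->1 4a->3 4b->0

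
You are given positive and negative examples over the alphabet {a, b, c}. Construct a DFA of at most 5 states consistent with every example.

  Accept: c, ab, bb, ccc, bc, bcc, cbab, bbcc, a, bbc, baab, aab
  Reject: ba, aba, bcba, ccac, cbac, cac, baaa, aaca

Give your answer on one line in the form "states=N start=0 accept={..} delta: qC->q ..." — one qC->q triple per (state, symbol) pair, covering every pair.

Grow the machine one transition at a time. Run the examples from 0; the earliest place one falls off (shortest prefix, ties alphabetical) gets sent to the lowest-numbered state that keeps every Accept/Reject pair distinguishable — a pair clashes when both reach the same state with identical unread suffix — and to a fresh state only if none does.
a: 0a undefined. 0a->0: ok.
b: 0b undefined. 0b->0: no, ab/ba meet in 0. Open state 1: 0b->1.
c: 0c undefined. 0c->0: no, c/ccac meet in 0. 0c->1: ok.
ba: 1a undefined. 1a->0: no, c/cac meet in 1. 1a->1: no, c/ba meet in 1. Open state 2: 1a->2.
bb: 1b undefined. 1b->0: no, c/cbac meet in 1. 1b->1: ok.
bc: 1c undefined. 1c->0: no, c/ccac meet in 1. 1c->1: ok.
baa: 2a undefined. 2a->0: no, a/baaa meet in 0. 2a->1: ok.
cac: 2c undefined. 2c->0: no, a/ccac meet in 0. 2c->1: no, c/ccac meet in 1. 2c->2: ok.
cbab: 2b undefined. 2b->0: ok.
All examples now run through 3 states with every (state, symbol) defined. Accept strings end in {0,1}, Reject strings end in {2}; accept={0,1}.

states=3 start=0 accept={0,1} delta: 0a->0 0b->1 0c->1 1a->2 1b->1 1c->1 2a->1 2b->0 2c->2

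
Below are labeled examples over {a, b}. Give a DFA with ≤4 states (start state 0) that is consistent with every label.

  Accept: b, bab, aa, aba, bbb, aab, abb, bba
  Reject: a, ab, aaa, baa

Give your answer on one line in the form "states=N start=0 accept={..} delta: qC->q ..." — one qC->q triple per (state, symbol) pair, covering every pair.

Grow the machine one transition at a time. Run the examples from 0; the earliest place one falls off (shortest prefix, ties alphabetical) gets sent to the lowest-numbered state that keeps every Accept/Reject pair distinguishable — a pair clashes when both reach the same state with identical unread suffix — and to a fresh state only if none does.
a: 0a undefined. 0a->0: no, b/ab meet in 0 with "b" left. Open state 1: 0a->1.
b: 0b undefined. 0b->0: no, bab/ab meet in 1 with "b" left. 0b->1: no, b/a meet in 1. Open state 2: 0b->2.
aa: 1a undefined. 1a->0: ok.
ab: 1b undefined. 1b->0: no, aa/ab meet in 0. 1b->1: no, abb/a meet in 1. 1b->2: no, b/ab meet in 2. Open state 3: 1b->3.
ba: 2a undefined. 2a->0: ok.
bb: 2b undefined. 2b->0: no, bba/a meet in 1. 2b->1: no, bbb/ab meet in 3. 2b->2: ok.
aba: 3a undefined. 3a->0: ok.
abb: 3b undefined. 3b->0: ok.
All examples now run through 4 states with every (state, symbol) defined. Accept strings end in {0,2}, Reject strings end in {1,3}; accept={0,2}.

states=4 start=0 accept={0,2} delta: 0a->1 0b->2 1a->0 1b->3 2a->0 2b->2 3a->0 3b->0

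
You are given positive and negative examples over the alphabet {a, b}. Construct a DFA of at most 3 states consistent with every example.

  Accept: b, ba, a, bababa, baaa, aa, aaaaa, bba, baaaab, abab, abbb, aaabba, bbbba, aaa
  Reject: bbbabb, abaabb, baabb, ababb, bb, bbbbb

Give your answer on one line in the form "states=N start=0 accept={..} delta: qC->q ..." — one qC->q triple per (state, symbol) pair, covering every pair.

states=3 start=0 accept={0,1} delta: 0a->0 0b->1 1a->0 1b->2 2a->0 2b->0

State merging on the prefix tree: take the shortest (then alphabetical) example prefix whose next move is undefined and point that move at state 0, else 1, else 2, ...; a target is out if some Accept/Reject pair would then sit in one state with the same input left (inseparable). If every existing state is out, open a new one.
a: 0a undefined. 0a->0: ok.
b: 0b undefined. 0b->0: no, b/bbbabb meet in 0. Open state 1: 0b->1.
ba: 1a undefined. 1a->0: ok.
bb: 1b undefined. 1b->0: no, b/bbbbb meet in 1. 1b->1: no, b/bbbabb meet in 1. Open state 2: 1b->2.
bba: 2a undefined. 2a->0: ok.
bbb: 2b undefined. 2b->0: ok.
All examples now run through 3 states with every (state, symbol) defined. Accept strings end in {0,1}, Reject strings end in {2}; accept={0,1}.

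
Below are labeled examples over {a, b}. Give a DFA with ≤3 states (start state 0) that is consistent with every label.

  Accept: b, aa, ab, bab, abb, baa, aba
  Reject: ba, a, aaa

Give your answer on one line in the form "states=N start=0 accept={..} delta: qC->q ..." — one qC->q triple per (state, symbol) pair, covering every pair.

states=3 start=0 accept={0,2} delta: 0a->1 0b->0 1a->0 1b->2 2a->0 2b->0

Grow the machine one transition at a time. Run the examples from 0; the earliest place one falls off (shortest prefix, ties alphabetical) gets sent to the lowest-numbered state that keeps every Accept/Reject pair distinguishable — a pair clashes when both reach the same state with identical unread suffix — and to a fresh state only if none does.
a: 0a undefined. 0a->0: no, aa/a meet in 0. Open state 1: 0a->1.
b: 0b undefined. 0b->0: ok.
aa: 1a undefined. 1a->0: ok.
ab: 1b undefined. 1b->0: no, aba/ba meet in 1. 1b->1: no, ab/ba meet in 1. Open state 2: 1b->2.
aba: 2a undefined. 2a->0: ok.
abb: 2b undefined. 2b->0: ok.
All examples now run through 3 states with every (state, symbol) defined. Accept strings end in {0,2}, Reject strings end in {1}; accept={0,2}.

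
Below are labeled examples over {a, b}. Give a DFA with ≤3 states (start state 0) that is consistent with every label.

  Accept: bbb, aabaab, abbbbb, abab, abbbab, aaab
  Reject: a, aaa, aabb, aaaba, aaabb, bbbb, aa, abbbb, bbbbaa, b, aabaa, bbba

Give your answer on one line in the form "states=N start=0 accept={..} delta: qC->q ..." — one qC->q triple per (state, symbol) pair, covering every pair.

Grow the machine one transition at a time. Run the examples from 0; the earliest place one falls off (shortest prefix, ties alphabetical) gets sent to the lowest-numbered state that keeps every Accept/Reject pair distinguishable — a pair clashes when both reach the same state with identical unread suffix — and to a fresh state only if none does.
a: 0a undefined. 0a->0: no, aaab/b meet in 0 with "b" left. Open state 1: 0a->1.
b: 0b undefined. 0b->0: no, bbb/bbbb meet in 0. 0b->1: ok.
aa: 1a undefined. 1a->0: no, bbb/aaabb meet in 1 with "bb" left. 1a->1: no, bbb/aabb meet in 1 with "bb" left. Open state 2: 1a->2.
ab: 1b undefined. 1b->0: no, bbb/a meet in 1. 1b->1: no, bbb/a meet in 1. 1b->2: ok.
aaa: 2a undefined. 2a->0: no, abab/a meet in 1. 2a->1: no, bbb/aaabb meet in 2 with "b" left. 2a->2: ok.
aab: 2b undefined. 2b->0: ok.
All examples now run through 3 states with every (state, symbol) defined. Accept strings end in {0}, Reject strings end in {1,2}; accept={0}.

states=3 start=0 accept={0} delta: 0a->1 0b->1 1a->2 1b->2 2a->2 2b->0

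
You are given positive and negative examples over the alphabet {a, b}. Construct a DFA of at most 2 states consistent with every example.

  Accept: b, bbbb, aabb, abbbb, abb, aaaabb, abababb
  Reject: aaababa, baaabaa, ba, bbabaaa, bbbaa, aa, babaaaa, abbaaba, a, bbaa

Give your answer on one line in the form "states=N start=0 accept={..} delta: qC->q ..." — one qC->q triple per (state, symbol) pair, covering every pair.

Fold the examples into a partial DFA from state 0: repeatedly fix the first undefined (state, symbol) met by the shortest-then-alphabetical prefix, trying targets in increasing order and rejecting any under which an Accept and a Reject string meet in one state with the same remainder; add a state when all current targets are rejected. Accepting states are where Accept strings end.
a: 0a undefined. 0a->0: ok.
b: 0b undefined. 0b->0: no, b/aaababa meet in 0. Open state 1: 0b->1.
ba: 1a undefined. 1a->0: ok.
bb: 1b undefined. 1b->0: no, bbbb/aaababa meet in 0. 1b->1: ok.
All examples now run through 2 states with every (state, symbol) defined. Accept strings end in {1}, Reject strings end in {0}; accept={1}.

states=2 start=0 accept={1} delta: 0a->0 0b->1 1a->0 1b->1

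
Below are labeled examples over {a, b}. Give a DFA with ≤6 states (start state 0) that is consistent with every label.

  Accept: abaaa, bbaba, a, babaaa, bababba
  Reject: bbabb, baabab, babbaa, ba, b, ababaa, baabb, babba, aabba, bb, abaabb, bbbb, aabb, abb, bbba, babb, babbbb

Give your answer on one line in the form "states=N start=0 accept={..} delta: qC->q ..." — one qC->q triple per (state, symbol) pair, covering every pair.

Grow the machine one transition at a time. Run the examples from 0; the earliest place one falls off (shortest prefix, ties alphabetical) gets sent to the lowest-numbered state that keeps every Accept/Reject pair distinguishable — a pair clashes when both reach the same state with identical unread suffix — and to a fresh state only if none does.
a: 0a undefined. 0a->0: ok.
b: 0b undefined. 0b->0: no, abaaa/bbabb meet in 0. Open state 1: 0b->1.
ba: 1a undefined. 1a->0: no, abaaa/ba meet in 0. 1a->1: no, abaaa/ba meet in 1. Open state 2: 1a->2.
bb: 1b undefined. 1b->0: no, bbaba/ba meet in 2. 1b->1: ok.
baa: 2a undefined. 2a->0: ok.
bab: 2b undefined. 2b->0: no, abaaa/baabab meet in 0. 2b->1: no, abaaa/babbaa meet in 0. 2b->2: no, abaaa/babbaa meet in 0. Open state 3: 2b->3.
baba: 3a undefined. 3a->0: no, abaaa/ababaa meet in 0. 3a->1: no, bbaba/b meet in 1. 3a->2: no, abaaa/ababaa meet in 0. 3a->3: no, bbaba/baabab meet in 3. Open state 4: 3a->4.
babb: 3b undefined. 3b->0: no, abaaa/bbabb meet in 0. 3b->1: no, abaaa/babbaa meet in 0. 3b->2: no, abaaa/babbaa meet in 0. 3b->3: no, bbaba/babba meet in 4. 3b->4: no, bbaba/bbabb meet in 4. Open state 5: 3b->5.
babaa: 4a undefined. 4a->0: no, abaaa/ababaa meet in 0. 4a->1: no, babaaa/ba meet in 2. 4a->2: ok.
babab: 4b undefined. 4b->0: no, bababba/ba meet in 2. 4b->1: no, bababba/ba meet in 2. 4b->2: ok.
babba: 5a undefined. 5a->0: no, abaaa/babbaa meet in 0. 5a->1: ok.
babbb: 5b undefined. 5b->0: ok.
All examples now run through 6 states with every (state, symbol) defined. Accept strings end in {0,4}, Reject strings end in {1,2,3,5}; accept={0,4}.

states=6 start=0 accept={0,4} delta: 0a->0 0b->1 1a->2 1b->1 2a->0 2b->3 3a->4 3b->5 4a->2 4b->2 5a->1 5b->0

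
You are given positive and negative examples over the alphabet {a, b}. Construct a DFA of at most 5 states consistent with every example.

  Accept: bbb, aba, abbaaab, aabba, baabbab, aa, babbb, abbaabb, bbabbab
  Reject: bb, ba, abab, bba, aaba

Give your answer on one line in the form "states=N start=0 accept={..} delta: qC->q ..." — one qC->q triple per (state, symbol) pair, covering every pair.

states=5 start=0 accept={1,2,4} delta: 0a->1 0b->2 1a->2 1b->0 2a->3 2b->3 3a->3 3b->4 4a->4 4b->4

Fold the examples into a partial DFA from state 0: repeatedly fix the first undefined (state, symbol) met by the shortest-then-alphabetical prefix, trying targets in increasing order and rejecting any under which an Accept and a Reject string meet in one state with the same remainder; add a state when all current targets are rejected. Accepting states are where Accept strings end.
a: 0a undefined. 0a->0: no, aba/ba meet in 0 with "ba" left. Open state 1: 0a->1.
b: 0b undefined. 0b->0: no, bbb/bb meet in 0. 0b->1: no, aba/bba meet in 1 with "ba" left. Open state 2: 0b->2.
aa: 1a undefined. 1a->0: no, aabba/bba meet in 2 with "ba" left. 1a->1: no, aba/aaba meet in 1 with "ba" left. 1a->2: ok.
ab: 1b undefined. 1b->0: ok.
ba: 2a undefined. 2a->0: no, abbaaab/bb meet in 2 with "b" left. 2a->1: no, aba/ba meet in 1. 2a->2: no, abbaaab/bb meet in 2 with "b" left. Open state 3: 2a->3.
bb: 2b undefined. 2b->0: no, aba/bba meet in 1. 2b->1: no, bbb/abab meet in 0. 2b->2: no, bbb/bb meet in 2. 2b->3: ok.
baa: 3a undefined. 3a->0: no, abbaaab/abab meet in 0. 3a->1: no, aba/bba meet in 1. 3a->2: no, aa/bba meet in 2. 3a->3: ok.
bab: 3b undefined. 3b->0: no, bbb/abab meet in 0. 3b->1: no, baabbab/abab meet in 0. 3b->2: no, aabba/bb meet in 3. 3b->3: no, bbb/bb meet in 3. Open state 4: 3b->4.
babb: 4b undefined. 4b->0: no, baabbab/abab meet in 0. 4b->1: no, baabbab/bb meet in 3. 4b->2: no, babbb/bb meet in 3. 4b->3: no, abbaabb/bb meet in 3. 4b->4: ok.
aabba: 4a undefined. 4a->0: no, aabba/abab meet in 0. 4a->1: no, baabbab/abab meet in 0. 4a->2: no, baabbab/bb meet in 3. 4a->3: no, aabba/bb meet in 3. 4a->4: ok.
All examples now run through 5 states with every (state, symbol) defined. Accept strings end in {1,2,4}, Reject strings end in {0,3}; accept={1,2,4}.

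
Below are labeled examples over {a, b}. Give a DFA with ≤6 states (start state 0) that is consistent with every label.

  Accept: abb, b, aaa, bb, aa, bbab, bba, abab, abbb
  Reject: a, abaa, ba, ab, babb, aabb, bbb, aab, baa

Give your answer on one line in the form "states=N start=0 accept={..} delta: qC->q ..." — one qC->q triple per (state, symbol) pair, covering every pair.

states=6 start=0 accept={0,2,3} delta: 0a->1 0b->2 1a->3 1b->4 2a->5 2b->3 3a->0 3b->1 4a->0 4b->0 5a->1 5b->1

Fold the examples into a partial DFA from state 0: repeatedly fix the first undefined (state, symbol) met by the shortest-then-alphabetical prefix, trying targets in increasing order and rejecting any under which an Accept and a Reject string meet in one state with the same remainder; add a state when all current targets are rejected. Accepting states are where Accept strings end.
a: 0a undefined. 0a->0: no, abb/aabb meet in 0 with "bb" left. Open state 1: 0a->1.
b: 0b undefined. 0b->0: no, abb/babb meet in 1 with "bb" left. 0b->1: no, abb/bbb meet in 1 with "bb" left. Open state 2: 0b->2.
aa: 1a undefined. 1a->0: no, b/aab meet in 2. 1a->1: no, abb/aabb meet in 1 with "bb" left. 1a->2: no, aaa/ba meet in 2 with "a" left. Open state 3: 1a->3.
ab: 1b undefined. 1b->0: no, aa/abaa meet in 3. 1b->1: no, abb/a meet in 1. 1b->2: no, b/ab meet in 2. 1b->3: no, abb/aab meet in 3 with "b" left. Open state 4: 1b->4.
ba: 2a undefined. 2a->0: no, bb/babb meet in 2 with "b" left. 2a->1: no, abb/babb meet in 4 with "b" left. 2a->2: no, b/ba meet in 2. 2a->3: no, aaa/baa meet in 3 with "a" left. 2a->4: no, abbb/babb meet in 4 with "bb" left. Open state 5: 2a->5.
bb: 2b undefined. 2b->0: no, b/bbb meet in 2. 2b->1: no, bb/a meet in 1. 2b->2: no, b/bbb meet in 2. 2b->3: ok.
aaa: 3a undefined. 3a->0: ok.
aab: 3b undefined. 3b->0: no, b/aabb meet in 2. 3b->1: ok.
aba: 4a undefined. 4a->0: ok.
abb: 4b undefined. 4b->0: ok.
baa: 5a undefined. 5a->0: no, abb/baa meet in 0. 5a->1: ok.
bab: 5b undefined. 5b->0: no, b/babb meet in 2. 5b->1: ok.
All examples now run through 6 states with every (state, symbol) defined. Accept strings end in {0,2,3}, Reject strings end in {1,4,5}; accept={0,2,3}.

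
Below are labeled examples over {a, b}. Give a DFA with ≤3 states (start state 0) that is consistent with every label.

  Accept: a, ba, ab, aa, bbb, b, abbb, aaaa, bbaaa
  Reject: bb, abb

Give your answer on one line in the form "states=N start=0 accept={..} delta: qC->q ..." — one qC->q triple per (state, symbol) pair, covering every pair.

Grow the machine one transition at a time. Run the examples from 0; the earliest place one falls off (shortest prefix, ties alphabetical) gets sent to the lowest-numbered state that keeps every Accept/Reject pair distinguishable — a pair clashes when both reach the same state with identical unread suffix — and to a fresh state only if none does.
a: 0a undefined. 0a->0: ok.
b: 0b undefined. 0b->0: no, a/bb meet in 0. Open state 1: 0b->1.
ba: 1a undefined. 1a->0: ok.
bb: 1b undefined. 1b->0: no, a/bb meet in 0. 1b->1: no, ab/bb meet in 1. Open state 2: 1b->2.
bba: 2a undefined. 2a->0: ok.
bbb: 2b undefined. 2b->0: ok.
All examples now run through 3 states with every (state, symbol) defined. Accept strings end in {0,1}, Reject strings end in {2}; accept={0,1}.

states=3 start=0 accept={0,1} delta: 0a->0 0b->1 1a->0 1b->2 2a->0 2b->0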